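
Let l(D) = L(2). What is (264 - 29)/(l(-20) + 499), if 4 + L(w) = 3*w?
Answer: 235/501 ≈ 0.46906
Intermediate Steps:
L(w) = -4 + 3*w
l(D) = 2 (l(D) = -4 + 3*2 = -4 + 6 = 2)
(264 - 29)/(l(-20) + 499) = (264 - 29)/(2 + 499) = 235/501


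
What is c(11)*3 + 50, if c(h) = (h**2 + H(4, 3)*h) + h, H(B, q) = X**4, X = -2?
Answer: 974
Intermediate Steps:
H(B, q) = 16 (H(B, q) = (-2)**4 = 16)
c(h) = h**2 + 17*h (c(h) = (h**2 + 16*h) + h = h**2 + 17*h)
c(11)*3 + 50 = (11*(17 + 11))*3 + 50 = (11*28)*3 + 50 = 308*3 + 50 = 924 + 50 = 974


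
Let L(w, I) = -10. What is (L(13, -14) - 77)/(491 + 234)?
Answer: -3/25 ≈ -0.12000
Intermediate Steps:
(L(13, -14) - 77)/(491 + 234) = (-10 - 77)/(491 + 234) = -87/725 = -87*1/725 = -3/25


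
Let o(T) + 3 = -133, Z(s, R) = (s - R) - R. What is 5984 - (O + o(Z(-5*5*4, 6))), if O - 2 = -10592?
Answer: 16710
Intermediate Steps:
Z(s, R) = s - 2*R
O = -10590 (O = 2 - 10592 = -10590)
o(T) = -136 (o(T) = -3 - 133 = -136)
5984 - (O + o(Z(-5*5*4, 6))) = 5984 - (-10590 - 136) = 5984 - 1*(-10726) = 5984 + 10726 = 16710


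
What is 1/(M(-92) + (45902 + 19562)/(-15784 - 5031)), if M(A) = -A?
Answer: 20815/1849516 ≈ 0.011254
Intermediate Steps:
1/(M(-92) + (45902 + 19562)/(-15784 - 5031)) = 1/(-1*(-92) + (45902 + 19562)/(-15784 - 5031)) = 1/(92 + 65464/(-20815)) = 1/(92 + 65464*(-1/20815)) = 1/(92 - 65464/20815) = 1/(1849516/20815) = 20815/1849516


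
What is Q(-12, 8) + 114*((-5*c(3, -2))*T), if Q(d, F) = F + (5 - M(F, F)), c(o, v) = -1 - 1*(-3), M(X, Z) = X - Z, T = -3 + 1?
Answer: 2293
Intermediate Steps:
T = -2
c(o, v) = 2 (c(o, v) = -1 + 3 = 2)
Q(d, F) = 5 + F (Q(d, F) = F + (5 - (F - F)) = F + (5 - 1*0) = F + (5 + 0) = F + 5 = 5 + F)
Q(-12, 8) + 114*((-5*c(3, -2))*T) = (5 + 8) + 114*(-5*2*(-2)) = 13 + 114*(-10*(-2)) = 13 + 114*20 = 13 + 2280 = 2293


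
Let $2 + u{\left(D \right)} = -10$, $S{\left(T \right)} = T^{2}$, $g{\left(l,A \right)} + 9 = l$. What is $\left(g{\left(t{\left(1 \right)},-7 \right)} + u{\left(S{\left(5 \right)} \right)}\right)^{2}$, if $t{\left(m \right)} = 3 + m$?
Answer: $289$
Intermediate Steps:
$g{\left(l,A \right)} = -9 + l$
$u{\left(D \right)} = -12$ ($u{\left(D \right)} = -2 - 10 = -12$)
$\left(g{\left(t{\left(1 \right)},-7 \right)} + u{\left(S{\left(5 \right)} \right)}\right)^{2} = \left(\left(-9 + \left(3 + 1\right)\right) - 12\right)^{2} = \left(\left(-9 + 4\right) - 12\right)^{2} = \left(-5 - 12\right)^{2} = \left(-17\right)^{2} = 289$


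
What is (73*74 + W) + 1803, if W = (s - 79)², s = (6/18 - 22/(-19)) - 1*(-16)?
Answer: 35701081/3249 ≈ 10988.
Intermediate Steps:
s = 997/57 (s = (6*(1/18) - 22*(-1/19)) + 16 = (⅓ + 22/19) + 16 = 85/57 + 16 = 997/57 ≈ 17.491)
W = 12292036/3249 (W = (997/57 - 79)² = (-3506/57)² = 12292036/3249 ≈ 3783.3)
(73*74 + W) + 1803 = (73*74 + 12292036/3249) + 1803 = (5402 + 12292036/3249) + 1803 = 29843134/3249 + 1803 = 35701081/3249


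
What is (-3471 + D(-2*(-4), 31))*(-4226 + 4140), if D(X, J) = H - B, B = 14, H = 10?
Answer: 298850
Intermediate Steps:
D(X, J) = -4 (D(X, J) = 10 - 1*14 = 10 - 14 = -4)
(-3471 + D(-2*(-4), 31))*(-4226 + 4140) = (-3471 - 4)*(-4226 + 4140) = -3475*(-86) = 298850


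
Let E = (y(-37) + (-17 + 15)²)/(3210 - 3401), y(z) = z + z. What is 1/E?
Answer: 191/70 ≈ 2.7286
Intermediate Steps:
y(z) = 2*z
E = 70/191 (E = (2*(-37) + (-17 + 15)²)/(3210 - 3401) = (-74 + (-2)²)/(-191) = (-74 + 4)*(-1/191) = -70*(-1/191) = 70/191 ≈ 0.36649)
1/E = 1/(70/191) = 191/70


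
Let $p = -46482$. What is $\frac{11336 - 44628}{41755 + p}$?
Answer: $\frac{1148}{163} \approx 7.0429$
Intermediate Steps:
$\frac{11336 - 44628}{41755 + p} = \frac{11336 - 44628}{41755 - 46482} = - \frac{33292}{-4727} = \left(-33292\right) \left(- \frac{1}{4727}\right) = \frac{1148}{163}$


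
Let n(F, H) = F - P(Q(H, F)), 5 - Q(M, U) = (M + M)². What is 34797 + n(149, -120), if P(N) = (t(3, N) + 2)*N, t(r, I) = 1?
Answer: 207731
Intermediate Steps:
Q(M, U) = 5 - 4*M² (Q(M, U) = 5 - (M + M)² = 5 - (2*M)² = 5 - 4*M²)
P(N) = 3*N (P(N) = (1 + 2)*N = 3*N)
n(F, H) = -15 + F + 12*H² (n(F, H) = F - 3*(5 - 4*H²) = F - (15 - 12*H²) = F + (-15 + 12*H²) = -15 + F + 12*H²)
34797 + n(149, -120) = 34797 + (-15 + 149 + 12*(-120)²) = 34797 + (-15 + 149 + 12*14400) = 34797 + (-15 + 149 + 172800) = 34797 + 172934 = 207731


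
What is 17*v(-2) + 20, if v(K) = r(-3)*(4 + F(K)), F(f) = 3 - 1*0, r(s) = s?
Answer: -337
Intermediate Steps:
F(f) = 3 (F(f) = 3 + 0 = 3)
v(K) = -21 (v(K) = -3*(4 + 3) = -3*7 = -21)
17*v(-2) + 20 = 17*(-21) + 20 = -357 + 20 = -337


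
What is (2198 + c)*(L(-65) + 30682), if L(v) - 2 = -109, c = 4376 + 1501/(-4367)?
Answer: 877721325275/4367 ≈ 2.0099e+8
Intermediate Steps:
c = 19108491/4367 (c = 4376 + 1501*(-1/4367) = 4376 - 1501/4367 = 19108491/4367 ≈ 4375.7)
L(v) = -107 (L(v) = 2 - 109 = -107)
(2198 + c)*(L(-65) + 30682) = (2198 + 19108491/4367)*(-107 + 30682) = (28707157/4367)*30575 = 877721325275/4367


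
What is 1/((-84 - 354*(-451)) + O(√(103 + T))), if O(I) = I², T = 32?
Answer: 1/159705 ≈ 6.2615e-6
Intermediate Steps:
1/((-84 - 354*(-451)) + O(√(103 + T))) = 1/((-84 - 354*(-451)) + (√(103 + 32))²) = 1/((-84 + 159654) + (√135)²) = 1/(159570 + (3*√15)²) = 1/(159570 + 135) = 1/159705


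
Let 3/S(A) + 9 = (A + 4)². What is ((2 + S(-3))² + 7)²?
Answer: 380689/4096 ≈ 92.942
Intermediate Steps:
S(A) = 3/(-9 + (4 + A)²) (S(A) = 3/(-9 + (A + 4)²) = 3/(-9 + (4 + A)²))
((2 + S(-3))² + 7)² = ((2 + 3/(-9 + (4 - 3)²))² + 7)² = ((2 + 3/(-9 + 1²))² + 7)² = ((2 + 3/(-9 + 1))² + 7)² = ((2 + 3/(-8))² + 7)² = ((2 + 3*(-⅛))² + 7)² = ((2 - 3/8)² + 7)² = ((13/8)² + 7)² = (169/64 + 7)² = (617/64)² = 380689/4096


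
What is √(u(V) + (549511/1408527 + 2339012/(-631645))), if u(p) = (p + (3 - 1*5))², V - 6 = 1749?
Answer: √270269683258583606410253187110/296563012305 ≈ 1753.0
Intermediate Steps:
V = 1755 (V = 6 + 1749 = 1755)
u(p) = (-2 + p)² (u(p) = (p + (3 - 5))² = (p - 2)² = (-2 + p)²)
√(u(V) + (549511/1408527 + 2339012/(-631645))) = √((-2 + 1755)² + (549511/1408527 + 2339012/(-631645))) = √(1753² + (549511*(1/1408527) + 2339012*(-1/631645))) = √(3073009 + (549511/1408527 - 2339012/631645)) = √(3073009 - 2947465679729/889689036915) = √(2734019470175447506/889689036915) = √270269683258583606410253187110/296563012305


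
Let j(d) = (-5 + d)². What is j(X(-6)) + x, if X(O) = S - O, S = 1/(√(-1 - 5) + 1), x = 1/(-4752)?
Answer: 275567/232848 - 16*I*√6/49 ≈ 1.1835 - 0.79983*I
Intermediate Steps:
x = -1/4752 ≈ -0.00021044
S = 1/(1 + I*√6) (S = 1/(√(-6) + 1) = 1/(I*√6 + 1) = 1/(1 + I*√6) ≈ 0.14286 - 0.34993*I)
X(O) = ⅐ - O - I*√6/7 (X(O) = (⅐ - I*√6/7) - O = ⅐ - O - I*√6/7)
j(X(-6)) + x = (-5 + (⅐ - 1*(-6) - I*√6/7))² - 1/4752 = (-5 + (⅐ + 6 - I*√6/7))² - 1/4752 = (-5 + (43/7 - I*√6/7))² - 1/4752 = (8/7 - I*√6/7)² - 1/4752 = -1/4752 + (8/7 - I*√6/7)²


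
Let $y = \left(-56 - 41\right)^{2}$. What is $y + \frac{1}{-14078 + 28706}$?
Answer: $\frac{137634853}{14628} \approx 9409.0$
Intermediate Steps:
$y = 9409$ ($y = \left(-97\right)^{2} = 9409$)
$y + \frac{1}{-14078 + 28706} = 9409 + \frac{1}{-14078 + 28706} = 9409 + \frac{1}{14628} = \frac{137634853}{14628}$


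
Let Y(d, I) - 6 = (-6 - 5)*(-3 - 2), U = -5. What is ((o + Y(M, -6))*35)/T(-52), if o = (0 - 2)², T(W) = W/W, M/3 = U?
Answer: 2275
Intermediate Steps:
M = -15 (M = 3*(-5) = -15)
Y(d, I) = 61 (Y(d, I) = 6 + (-6 - 5)*(-3 - 2) = 6 - 11*(-5) = 6 + 55 = 61)
T(W) = 1
o = 4 (o = (-2)² = 4)
((o + Y(M, -6))*35)/T(-52) = ((4 + 61)*35)/1 = (65*35)*1 = 2275*1 = 2275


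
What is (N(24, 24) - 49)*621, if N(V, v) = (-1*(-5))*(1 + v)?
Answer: 47196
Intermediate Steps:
N(V, v) = 5 + 5*v (N(V, v) = 5*(1 + v) = 5 + 5*v)
(N(24, 24) - 49)*621 = ((5 + 5*24) - 49)*621 = ((5 + 120) - 49)*621 = (125 - 49)*621 = 76*621 = 47196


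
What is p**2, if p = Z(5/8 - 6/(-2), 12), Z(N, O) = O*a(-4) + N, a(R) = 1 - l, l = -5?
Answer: 366025/64 ≈ 5719.1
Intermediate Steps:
a(R) = 6 (a(R) = 1 - 1*(-5) = 1 + 5 = 6)
Z(N, O) = N + 6*O (Z(N, O) = O*6 + N = 6*O + N = N + 6*O)
p = 605/8 (p = (5/8 - 6/(-2)) + 6*12 = (5*(1/8) - 6*(-1/2)) + 72 = (5/8 + 3) + 72 = 29/8 + 72 = 605/8 ≈ 75.625)
p**2 = (605/8)**2 = 366025/64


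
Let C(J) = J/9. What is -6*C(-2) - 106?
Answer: -314/3 ≈ -104.67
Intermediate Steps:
C(J) = J/9 (C(J) = J*(1/9) = J/9)
-6*C(-2) - 106 = -2*(-2)/3 - 106 = -6*(-2/9) - 106 = 4/3 - 106 = -314/3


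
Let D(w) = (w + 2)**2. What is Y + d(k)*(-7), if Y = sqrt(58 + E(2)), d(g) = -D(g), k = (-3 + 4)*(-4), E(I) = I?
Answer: 28 + 2*sqrt(15) ≈ 35.746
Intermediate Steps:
D(w) = (2 + w)**2
k = -4 (k = 1*(-4) = -4)
d(g) = -(2 + g)**2
Y = 2*sqrt(15) (Y = sqrt(58 + 2) = sqrt(60) = 2*sqrt(15) ≈ 7.7460)
Y + d(k)*(-7) = 2*sqrt(15) - (2 - 4)**2*(-7) = 2*sqrt(15) - 1*(-2)**2*(-7) = 2*sqrt(15) - 1*4*(-7) = 2*sqrt(15) - 4*(-7) = 2*sqrt(15) + 28 = 28 + 2*sqrt(15)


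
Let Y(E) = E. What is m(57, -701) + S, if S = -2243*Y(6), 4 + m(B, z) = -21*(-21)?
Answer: -13021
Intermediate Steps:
m(B, z) = 437 (m(B, z) = -4 - 21*(-21) = -4 + 441 = 437)
S = -13458 (S = -2243*6 = -13458)
m(57, -701) + S = 437 - 13458 = -13021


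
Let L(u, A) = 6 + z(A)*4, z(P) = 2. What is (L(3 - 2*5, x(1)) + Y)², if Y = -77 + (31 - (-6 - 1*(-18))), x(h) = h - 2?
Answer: 1936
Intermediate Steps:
x(h) = -2 + h
L(u, A) = 14 (L(u, A) = 6 + 2*4 = 6 + 8 = 14)
Y = -58 (Y = -77 + (31 - (-6 + 18)) = -77 + (31 - 1*12) = -77 + (31 - 12) = -77 + 19 = -58)
(L(3 - 2*5, x(1)) + Y)² = (14 - 58)² = (-44)² = 1936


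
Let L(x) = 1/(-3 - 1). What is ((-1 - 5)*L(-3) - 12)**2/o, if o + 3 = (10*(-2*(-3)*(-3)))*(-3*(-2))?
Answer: -147/1444 ≈ -0.10180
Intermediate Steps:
L(x) = -1/4 (L(x) = 1/(-4) = -1/4)
o = -1083 (o = -3 + (10*(-2*(-3)*(-3)))*(-3*(-2)) = -3 + (10*(6*(-3)))*6 = -3 + (10*(-18))*6 = -3 - 180*6 = -3 - 1080 = -1083)
((-1 - 5)*L(-3) - 12)**2/o = ((-1 - 5)*(-1/4) - 12)**2/(-1083) = (-6*(-1/4) - 12)**2*(-1/1083) = (3/2 - 12)**2*(-1/1083) = (-21/2)**2*(-1/1083) = (441/4)*(-1/1083) = -147/1444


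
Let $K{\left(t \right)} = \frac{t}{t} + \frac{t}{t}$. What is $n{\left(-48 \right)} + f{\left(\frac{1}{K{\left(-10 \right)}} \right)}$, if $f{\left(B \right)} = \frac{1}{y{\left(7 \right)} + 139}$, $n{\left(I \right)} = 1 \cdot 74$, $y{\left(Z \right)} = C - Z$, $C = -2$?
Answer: $\frac{9621}{130} \approx 74.008$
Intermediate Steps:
$y{\left(Z \right)} = -2 - Z$
$K{\left(t \right)} = 2$ ($K{\left(t \right)} = 1 + 1 = 2$)
$n{\left(I \right)} = 74$
$f{\left(B \right)} = \frac{1}{130}$ ($f{\left(B \right)} = \frac{1}{\left(-2 - 7\right) + 139} = \frac{1}{-9 + 139} = \frac{1}{130}$)
$n{\left(-48 \right)} + f{\left(\frac{1}{K{\left(-10 \right)}} \right)} = 74 + \frac{1}{130} = \frac{9621}{130}$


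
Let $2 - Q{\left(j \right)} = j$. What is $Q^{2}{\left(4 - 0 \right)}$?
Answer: $4$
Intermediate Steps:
$Q{\left(j \right)} = 2 - j$
$Q^{2}{\left(4 - 0 \right)} = \left(2 - \left(4 - 0\right)\right)^{2} = \left(2 - \left(4 + 0\right)\right)^{2} = \left(2 - 4\right)^{2} = \left(-2\right)^{2} = 4$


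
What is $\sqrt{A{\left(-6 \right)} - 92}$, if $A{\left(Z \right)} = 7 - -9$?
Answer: $2 i \sqrt{19} \approx 8.7178 i$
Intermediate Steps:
$A{\left(Z \right)} = 16$ ($A{\left(Z \right)} = 7 + 9 = 16$)
$\sqrt{A{\left(-6 \right)} - 92} = \sqrt{16 - 92} = \sqrt{-76} = 2 i \sqrt{19}$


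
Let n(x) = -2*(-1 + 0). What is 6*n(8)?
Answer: 12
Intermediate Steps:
n(x) = 2 (n(x) = -2*(-1) = 2)
6*n(8) = 6*2 = 12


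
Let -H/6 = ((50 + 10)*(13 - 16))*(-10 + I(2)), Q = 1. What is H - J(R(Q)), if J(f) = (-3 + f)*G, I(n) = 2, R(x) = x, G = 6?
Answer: -8628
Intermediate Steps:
H = -8640 (H = -6*(50 + 10)*(13 - 16)*(-10 + 2) = -6*60*(-3)*(-8) = -(-1080)*(-8) = -6*1440 = -8640)
J(f) = -18 + 6*f (J(f) = (-3 + f)*6 = -18 + 6*f)
H - J(R(Q)) = -8640 - (-18 + 6*1) = -8640 - (-18 + 6) = -8640 - 1*(-12) = -8640 + 12 = -8628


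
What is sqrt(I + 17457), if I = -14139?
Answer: sqrt(3318) ≈ 57.602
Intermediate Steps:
sqrt(I + 17457) = sqrt(-14139 + 17457) = sqrt(3318)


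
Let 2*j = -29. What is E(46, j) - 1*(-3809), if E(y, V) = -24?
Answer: 3785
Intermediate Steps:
j = -29/2 (j = (1/2)*(-29) = -29/2 ≈ -14.500)
E(46, j) - 1*(-3809) = -24 - 1*(-3809) = -24 + 3809 = 3785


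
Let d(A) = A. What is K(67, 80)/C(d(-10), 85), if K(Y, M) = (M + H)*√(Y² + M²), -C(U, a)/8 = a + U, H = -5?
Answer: -√10889/8 ≈ -13.044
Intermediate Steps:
C(U, a) = -8*U - 8*a (C(U, a) = -8*(a + U) = -8*(U + a) = -8*U - 8*a)
K(Y, M) = √(M² + Y²)*(-5 + M) (K(Y, M) = (M - 5)*√(Y² + M²) = (-5 + M)*√(M² + Y²) = √(M² + Y²)*(-5 + M))
K(67, 80)/C(d(-10), 85) = (√(80² + 67²)*(-5 + 80))/(-8*(-10) - 8*85) = (√(6400 + 4489)*75)/(80 - 680) = (√10889*75)/(-600) = (75*√10889)*(-1/600) = -√10889/8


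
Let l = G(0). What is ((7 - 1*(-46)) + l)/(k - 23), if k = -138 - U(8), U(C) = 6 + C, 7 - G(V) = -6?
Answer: -66/175 ≈ -0.37714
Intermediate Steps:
G(V) = 13 (G(V) = 7 - 1*(-6) = 7 + 6 = 13)
l = 13
k = -152 (k = -138 - (6 + 8) = -138 - 1*14 = -138 - 14 = -152)
((7 - 1*(-46)) + l)/(k - 23) = ((7 - 1*(-46)) + 13)/(-152 - 23) = ((7 + 46) + 13)/(-175) = (53 + 13)*(-1/175) = 66*(-1/175) = -66/175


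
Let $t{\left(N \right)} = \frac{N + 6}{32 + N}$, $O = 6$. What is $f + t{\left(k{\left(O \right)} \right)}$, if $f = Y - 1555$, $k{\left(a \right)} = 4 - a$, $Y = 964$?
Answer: $- \frac{8863}{15} \approx -590.87$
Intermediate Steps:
$t{\left(N \right)} = \frac{6 + N}{32 + N}$
$f = -591$ ($f = 964 - 1555 = -591$)
$f + t{\left(k{\left(O \right)} \right)} = -591 + \frac{6 + \left(4 - 6\right)}{32 + \left(4 - 6\right)} = -591 + \frac{6 - 2}{32 - 2} = -591 + \frac{1}{30} \cdot 4 = -591 + \frac{2}{15} = - \frac{8863}{15}$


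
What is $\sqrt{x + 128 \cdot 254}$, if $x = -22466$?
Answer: $\sqrt{10046} \approx 100.23$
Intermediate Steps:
$\sqrt{x + 128 \cdot 254} = \sqrt{-22466 + 128 \cdot 254} = \sqrt{-22466 + 32512} = \sqrt{10046}$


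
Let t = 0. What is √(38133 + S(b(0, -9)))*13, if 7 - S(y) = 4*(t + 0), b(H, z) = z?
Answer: 26*√9535 ≈ 2538.8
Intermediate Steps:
S(y) = 7 (S(y) = 7 - 4*(0 + 0) = 7 - 4*0 = 7 - 1*0 = 7 + 0 = 7)
√(38133 + S(b(0, -9)))*13 = √(38133 + 7)*13 = √38140*13 = (2*√9535)*13 = 26*√9535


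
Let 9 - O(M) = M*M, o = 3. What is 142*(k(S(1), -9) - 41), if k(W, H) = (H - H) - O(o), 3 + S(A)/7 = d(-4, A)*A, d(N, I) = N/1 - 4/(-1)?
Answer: -5822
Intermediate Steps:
O(M) = 9 - M² (O(M) = 9 - M*M = 9 - M²)
d(N, I) = 4 + N (d(N, I) = N*1 - 4*(-1) = N + 4 = 4 + N)
S(A) = -21 (S(A) = -21 + 7*((4 - 4)*A) = -21 + 7*(0*A) = -21 + 7*0 = -21 + 0 = -21)
k(W, H) = 0 (k(W, H) = (H - H) - (9 - 1*3²) = 0 - (9 - 1*9) = 0 - (9 - 9) = 0 - 1*0 = 0 + 0 = 0)
142*(k(S(1), -9) - 41) = 142*(0 - 41) = 142*(-41) = -5822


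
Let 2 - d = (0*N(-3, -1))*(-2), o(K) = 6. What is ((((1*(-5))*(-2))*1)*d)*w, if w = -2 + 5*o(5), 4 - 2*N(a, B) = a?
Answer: 560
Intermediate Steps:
N(a, B) = 2 - a/2
d = 2 (d = 2 - 0*(2 - ½*(-3))*(-2) = 2 - 0*(2 + 3/2)*(-2) = 2 - 0*(7/2)*(-2) = 2 - 0*(-2) = 2 - 1*0 = 2 + 0 = 2)
w = 28 (w = -2 + 5*6 = -2 + 30 = 28)
((((1*(-5))*(-2))*1)*d)*w = ((((1*(-5))*(-2))*1)*2)*28 = ((-5*(-2)*1)*2)*28 = ((10*1)*2)*28 = (10*2)*28 = 20*28 = 560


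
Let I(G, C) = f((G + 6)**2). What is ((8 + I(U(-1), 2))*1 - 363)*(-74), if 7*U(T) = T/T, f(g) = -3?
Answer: 26492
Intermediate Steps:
U(T) = 1/7 (U(T) = (T/T)/7 = (1/7)*1 = 1/7)
I(G, C) = -3
((8 + I(U(-1), 2))*1 - 363)*(-74) = ((8 - 3)*1 - 363)*(-74) = (5*1 - 363)*(-74) = (5 - 363)*(-74) = -358*(-74) = 26492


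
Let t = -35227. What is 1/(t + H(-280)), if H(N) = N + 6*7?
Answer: -1/35465 ≈ -2.8197e-5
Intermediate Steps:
H(N) = 42 + N (H(N) = N + 42 = 42 + N)
1/(t + H(-280)) = 1/(-35227 + (42 - 280)) = 1/(-35227 - 238) = 1/(-35465) = -1/35465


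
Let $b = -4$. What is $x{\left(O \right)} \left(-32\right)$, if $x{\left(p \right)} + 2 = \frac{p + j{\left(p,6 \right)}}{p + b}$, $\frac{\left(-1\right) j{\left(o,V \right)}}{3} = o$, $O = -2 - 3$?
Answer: $\frac{896}{9} \approx 99.556$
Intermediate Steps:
$O = -5$
$j{\left(o,V \right)} = - 3 o$
$x{\left(p \right)} = -2 - \frac{2 p}{-4 + p}$ ($x{\left(p \right)} = -2 + \frac{p - 3 p}{p - 4} = -2 + \frac{\left(-2\right) p}{-4 + p} = -2 - \frac{2 p}{-4 + p}$)
$x{\left(O \right)} \left(-32\right) = \frac{4 \left(2 - -5\right)}{-4 - 5} \left(-32\right) = \frac{4 \left(2 + 5\right)}{-9} \left(-32\right) = 4 \left(- \frac{1}{9}\right) 7 \left(-32\right) = \left(- \frac{28}{9}\right) \left(-32\right) = \frac{896}{9}$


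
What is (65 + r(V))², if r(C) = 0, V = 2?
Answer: 4225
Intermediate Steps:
(65 + r(V))² = (65 + 0)² = 65² = 4225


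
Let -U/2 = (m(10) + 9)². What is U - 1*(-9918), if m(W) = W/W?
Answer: 9718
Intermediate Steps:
m(W) = 1
U = -200 (U = -2*(1 + 9)² = -2*10² = -2*100 = -200)
U - 1*(-9918) = -200 - 1*(-9918) = -200 + 9918 = 9718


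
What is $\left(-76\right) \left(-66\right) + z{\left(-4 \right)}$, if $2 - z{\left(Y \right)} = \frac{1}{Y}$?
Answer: $\frac{20073}{4} \approx 5018.3$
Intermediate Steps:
$z{\left(Y \right)} = 2 - \frac{1}{Y}$
$\left(-76\right) \left(-66\right) + z{\left(-4 \right)} = \left(-76\right) \left(-66\right) + \left(2 - \frac{1}{-4}\right) = 5016 + \left(2 - - \frac{1}{4}\right) = 5016 + \left(2 + \frac{1}{4}\right) = 5016 + \frac{9}{4} = \frac{20073}{4}$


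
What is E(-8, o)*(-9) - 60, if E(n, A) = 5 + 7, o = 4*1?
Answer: -168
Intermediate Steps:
o = 4
E(n, A) = 12
E(-8, o)*(-9) - 60 = 12*(-9) - 60 = -108 - 60 = -168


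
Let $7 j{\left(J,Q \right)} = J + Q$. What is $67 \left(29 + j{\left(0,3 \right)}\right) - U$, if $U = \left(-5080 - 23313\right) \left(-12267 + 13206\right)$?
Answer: $\frac{186640991}{7} \approx 2.6663 \cdot 10^{7}$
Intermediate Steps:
$j{\left(J,Q \right)} = \frac{J}{7} + \frac{Q}{7}$ ($j{\left(J,Q \right)} = \frac{J + Q}{7} = \frac{J}{7} + \frac{Q}{7}$)
$U = -26661027$ ($U = \left(-28393\right) 939 = -26661027$)
$67 \left(29 + j{\left(0,3 \right)}\right) - U = 67 \left(29 + \left(\frac{1}{7} \cdot 0 + \frac{1}{7} \cdot 3\right)\right) - -26661027 = 67 \left(29 + \left(0 + \frac{3}{7}\right)\right) + 26661027 = 67 \left(29 + \frac{3}{7}\right) + 26661027 = 67 \cdot \frac{206}{7} + 26661027 = \frac{13802}{7} + 26661027 = \frac{186640991}{7}$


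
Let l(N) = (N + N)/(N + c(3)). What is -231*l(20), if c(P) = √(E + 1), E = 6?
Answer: -61600/131 + 3080*√7/131 ≈ -408.02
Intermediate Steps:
c(P) = √7 (c(P) = √(6 + 1) = √7)
l(N) = 2*N/(N + √7) (l(N) = (N + N)/(N + √7) = (2*N)/(N + √7) = 2*N/(N + √7))
-231*l(20) = -462*20/(20 + √7) = -9240/(20 + √7)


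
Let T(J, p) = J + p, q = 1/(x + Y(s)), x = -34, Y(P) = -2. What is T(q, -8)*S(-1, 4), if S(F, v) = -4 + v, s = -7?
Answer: 0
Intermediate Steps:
q = -1/36 (q = 1/(-34 - 2) = 1/(-36) = -1/36 ≈ -0.027778)
T(q, -8)*S(-1, 4) = (-1/36 - 8)*(-4 + 4) = -289/36*0 = 0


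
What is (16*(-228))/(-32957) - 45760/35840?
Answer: -4304275/3691184 ≈ -1.1661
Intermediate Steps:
(16*(-228))/(-32957) - 45760/35840 = -3648*(-1/32957) - 45760*1/35840 = 3648/32957 - 143/112 = -4304275/3691184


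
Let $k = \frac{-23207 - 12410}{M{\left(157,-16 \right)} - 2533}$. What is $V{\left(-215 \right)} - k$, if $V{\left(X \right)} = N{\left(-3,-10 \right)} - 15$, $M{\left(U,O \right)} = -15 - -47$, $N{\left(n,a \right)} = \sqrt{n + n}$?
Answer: $- \frac{73132}{2501} + i \sqrt{6} \approx -29.241 + 2.4495 i$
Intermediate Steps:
$N{\left(n,a \right)} = \sqrt{2} \sqrt{n}$ ($N{\left(n,a \right)} = \sqrt{2 n} = \sqrt{2} \sqrt{n}$)
$M{\left(U,O \right)} = 32$ ($M{\left(U,O \right)} = -15 + 47 = 32$)
$V{\left(X \right)} = -15 + i \sqrt{6}$ ($V{\left(X \right)} = \sqrt{2} \sqrt{-3} - 15 = \sqrt{2} i \sqrt{3} - 15 = i \sqrt{6} - 15 = -15 + i \sqrt{6}$)
$k = \frac{35617}{2501}$ ($k = \frac{-23207 - 12410}{32 - 2533} = - \frac{35617}{-2501} = \left(-35617\right) \left(- \frac{1}{2501}\right) = \frac{35617}{2501} \approx 14.241$)
$V{\left(-215 \right)} - k = \left(-15 + i \sqrt{6}\right) - \frac{35617}{2501} = - \frac{73132}{2501} + i \sqrt{6}$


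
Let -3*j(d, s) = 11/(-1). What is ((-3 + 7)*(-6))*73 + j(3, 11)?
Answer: -5245/3 ≈ -1748.3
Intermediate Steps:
j(d, s) = 11/3 (j(d, s) = -11/(3*(-1)) = -11*(-1)/3 = -⅓*(-11) = 11/3)
((-3 + 7)*(-6))*73 + j(3, 11) = ((-3 + 7)*(-6))*73 + 11/3 = (4*(-6))*73 + 11/3 = -24*73 + 11/3 = -1752 + 11/3 = -5245/3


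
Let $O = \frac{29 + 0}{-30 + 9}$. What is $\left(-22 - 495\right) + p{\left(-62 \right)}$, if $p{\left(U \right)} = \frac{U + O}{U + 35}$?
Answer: $- \frac{291808}{567} \approx -514.65$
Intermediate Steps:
$O = - \frac{29}{21}$ ($O = \frac{29}{-21} = 29 \left(- \frac{1}{21}\right) = - \frac{29}{21} \approx -1.381$)
$p{\left(U \right)} = \frac{- \frac{29}{21} + U}{35 + U}$ ($p{\left(U \right)} = \frac{U - \frac{29}{21}}{U + 35} = \frac{- \frac{29}{21} + U}{35 + U}$)
$\left(-22 - 495\right) + p{\left(-62 \right)} = \left(-22 - 495\right) + \frac{- \frac{29}{21} - 62}{35 - 62} = \left(-22 - 495\right) + \frac{1}{-27} \left(- \frac{1331}{21}\right) = -517 - - \frac{1331}{567} = -517 + \frac{1331}{567} = - \frac{291808}{567}$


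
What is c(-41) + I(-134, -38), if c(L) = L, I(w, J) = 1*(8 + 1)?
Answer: -32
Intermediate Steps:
I(w, J) = 9 (I(w, J) = 1*9 = 9)
c(-41) + I(-134, -38) = -41 + 9 = -32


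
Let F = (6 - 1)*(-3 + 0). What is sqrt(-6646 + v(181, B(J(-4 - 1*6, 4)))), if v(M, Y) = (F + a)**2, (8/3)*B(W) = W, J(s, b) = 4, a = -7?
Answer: I*sqrt(6162) ≈ 78.498*I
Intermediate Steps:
B(W) = 3*W/8
F = -15 (F = 5*(-3) = -15)
v(M, Y) = 484 (v(M, Y) = (-15 - 7)**2 = (-22)**2 = 484)
sqrt(-6646 + v(181, B(J(-4 - 1*6, 4)))) = sqrt(-6646 + 484) = sqrt(-6162) = I*sqrt(6162)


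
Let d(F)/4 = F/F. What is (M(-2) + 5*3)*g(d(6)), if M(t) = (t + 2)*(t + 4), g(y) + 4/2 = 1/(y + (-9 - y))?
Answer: -95/3 ≈ -31.667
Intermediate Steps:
d(F) = 4 (d(F) = 4*(F/F) = 4*1 = 4)
g(y) = -19/9 (g(y) = -2 + 1/(y + (-9 - y)) = -2 + 1/(-9) = -2 - 1/9 = -19/9)
M(t) = (2 + t)*(4 + t)
(M(-2) + 5*3)*g(d(6)) = ((8 + (-2)**2 + 6*(-2)) + 5*3)*(-19/9) = ((8 + 4 - 12) + 15)*(-19/9) = (0 + 15)*(-19/9) = 15*(-19/9) = -95/3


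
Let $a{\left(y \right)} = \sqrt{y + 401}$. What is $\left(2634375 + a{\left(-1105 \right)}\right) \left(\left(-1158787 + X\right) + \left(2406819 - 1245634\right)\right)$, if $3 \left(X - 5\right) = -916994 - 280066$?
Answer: $-1044837909375 - 3172936 i \sqrt{11} \approx -1.0448 \cdot 10^{12} - 1.0523 \cdot 10^{7} i$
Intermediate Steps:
$X = -399015$ ($X = 5 + \frac{-916994 - 280066}{3} = 5 + \frac{1}{3} \left(-1197060\right) = 5 - 399020 = -399015$)
$a{\left(y \right)} = \sqrt{401 + y}$
$\left(2634375 + a{\left(-1105 \right)}\right) \left(\left(-1158787 + X\right) + \left(2406819 - 1245634\right)\right) = \left(2634375 + \sqrt{401 - 1105}\right) \left(\left(-1158787 - 399015\right) + \left(2406819 - 1245634\right)\right) = \left(2634375 + \sqrt{-704}\right) \left(-1557802 + \left(2406819 - 1245634\right)\right) = \left(2634375 + 8 i \sqrt{11}\right) \left(-1557802 + 1161185\right) = \left(2634375 + 8 i \sqrt{11}\right) \left(-396617\right) = -1044837909375 - 3172936 i \sqrt{11}$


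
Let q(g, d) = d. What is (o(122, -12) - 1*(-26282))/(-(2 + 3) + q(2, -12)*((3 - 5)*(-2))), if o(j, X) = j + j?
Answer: -26526/53 ≈ -500.49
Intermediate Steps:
o(j, X) = 2*j
(o(122, -12) - 1*(-26282))/(-(2 + 3) + q(2, -12)*((3 - 5)*(-2))) = (2*122 - 1*(-26282))/(-(2 + 3) - 12*(3 - 5)*(-2)) = (244 + 26282)/(-1*5 - (-24)*(-2)) = 26526/(-5 - 12*4) = 26526/(-5 - 48) = 26526/(-53) = 26526*(-1/53) = -26526/53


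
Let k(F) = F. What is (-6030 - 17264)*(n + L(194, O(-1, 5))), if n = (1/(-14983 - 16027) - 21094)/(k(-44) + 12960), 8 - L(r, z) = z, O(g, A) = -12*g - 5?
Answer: 2953676649307/200262580 ≈ 14749.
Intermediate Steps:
O(g, A) = -5 - 12*g
L(r, z) = 8 - z
n = -654124941/400525160 (n = (1/(-14983 - 16027) - 21094)/(-44 + 12960) = (1/(-31010) - 21094)/12916 = (-1/31010 - 21094)*(1/12916) = -654124941/31010*1/12916 = -654124941/400525160 ≈ -1.6332)
(-6030 - 17264)*(n + L(194, O(-1, 5))) = (-6030 - 17264)*(-654124941/400525160 + (8 - (-5 - 12*(-1)))) = -23294*(-654124941/400525160 + (8 - (-5 + 12))) = -23294*(-654124941/400525160 + (8 - 1*7)) = -23294*(-654124941/400525160 + (8 - 7)) = -23294*(-654124941/400525160 + 1) = -23294*(-253599781/400525160) = 2953676649307/200262580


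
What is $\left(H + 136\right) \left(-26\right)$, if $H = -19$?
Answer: $-3042$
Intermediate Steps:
$\left(H + 136\right) \left(-26\right) = \left(-19 + 136\right) \left(-26\right) = 117 \left(-26\right) = -3042$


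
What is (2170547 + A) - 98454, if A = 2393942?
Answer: 4466035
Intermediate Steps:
(2170547 + A) - 98454 = (2170547 + 2393942) - 98454 = 4564489 - 98454 = 4466035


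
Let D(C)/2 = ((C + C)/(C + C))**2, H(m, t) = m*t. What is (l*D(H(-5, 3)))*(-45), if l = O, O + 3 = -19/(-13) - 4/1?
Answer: 6480/13 ≈ 498.46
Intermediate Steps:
O = -72/13 (O = -3 + (-19/(-13) - 4/1) = -3 + (-19*(-1/13) - 4*1) = -3 + (19/13 - 4) = -3 - 33/13 = -72/13 ≈ -5.5385)
l = -72/13 ≈ -5.5385
D(C) = 2 (D(C) = 2*((C + C)/(C + C))**2 = 2*((2*C)/((2*C)))**2 = 2*((2*C)*(1/(2*C)))**2 = 2*1**2 = 2*1 = 2)
(l*D(H(-5, 3)))*(-45) = -72/13*2*(-45) = -144/13*(-45) = 6480/13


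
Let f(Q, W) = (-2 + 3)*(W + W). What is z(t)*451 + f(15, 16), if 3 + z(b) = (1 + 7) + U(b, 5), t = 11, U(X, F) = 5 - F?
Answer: 2287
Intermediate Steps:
f(Q, W) = 2*W (f(Q, W) = 1*(2*W) = 2*W)
z(b) = 5 (z(b) = -3 + ((1 + 7) + (5 - 1*5)) = -3 + (8 + (5 - 5)) = -3 + (8 + 0) = -3 + 8 = 5)
z(t)*451 + f(15, 16) = 5*451 + 2*16 = 2255 + 32 = 2287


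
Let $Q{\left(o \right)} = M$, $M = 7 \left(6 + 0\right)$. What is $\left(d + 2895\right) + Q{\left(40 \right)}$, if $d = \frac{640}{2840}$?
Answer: $\frac{208543}{71} \approx 2937.2$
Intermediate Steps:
$d = \frac{16}{71}$ ($d = 640 \cdot \frac{1}{2840} = \frac{16}{71} \approx 0.22535$)
$M = 42$ ($M = 7 \cdot 6 = 42$)
$Q{\left(o \right)} = 42$
$\left(d + 2895\right) + Q{\left(40 \right)} = \left(\frac{16}{71} + 2895\right) + 42 = \frac{205561}{71} + 42 = \frac{208543}{71}$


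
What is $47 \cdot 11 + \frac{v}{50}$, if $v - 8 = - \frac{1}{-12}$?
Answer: $\frac{310297}{600} \approx 517.16$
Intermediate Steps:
$v = \frac{97}{12}$ ($v = 8 - \frac{1}{-12} = 8 - - \frac{1}{12} = 8 + \frac{1}{12} = \frac{97}{12} \approx 8.0833$)
$47 \cdot 11 + \frac{v}{50} = 47 \cdot 11 + \frac{97}{12 \cdot 50} = 517 + \frac{97}{12} \cdot \frac{1}{50} = 517 + \frac{97}{600} = \frac{310297}{600}$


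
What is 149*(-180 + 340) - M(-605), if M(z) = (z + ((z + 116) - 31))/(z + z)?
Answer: 5769055/242 ≈ 23839.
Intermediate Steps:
M(z) = (85 + 2*z)/(2*z) (M(z) = (z + ((116 + z) - 31))/((2*z)) = (z + (85 + z))*(1/(2*z)) = (85 + 2*z)*(1/(2*z)) = (85 + 2*z)/(2*z))
149*(-180 + 340) - M(-605) = 149*(-180 + 340) - (85/2 - 605)/(-605) = 149*160 - (-1)*(-1125)/(605*2) = 23840 - 1*225/242 = 23840 - 225/242 = 5769055/242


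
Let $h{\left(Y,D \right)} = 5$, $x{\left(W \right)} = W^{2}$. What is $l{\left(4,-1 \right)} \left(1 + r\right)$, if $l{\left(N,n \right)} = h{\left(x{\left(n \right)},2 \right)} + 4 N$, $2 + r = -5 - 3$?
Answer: $-189$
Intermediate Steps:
$r = -10$ ($r = -2 - 8 = -10$)
$l{\left(N,n \right)} = 5 + 4 N$
$l{\left(4,-1 \right)} \left(1 + r\right) = \left(5 + 4 \cdot 4\right) \left(1 - 10\right) = \left(5 + 16\right) \left(-9\right) = 21 \left(-9\right) = -189$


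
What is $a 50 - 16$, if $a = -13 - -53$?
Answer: $1984$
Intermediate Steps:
$a = 40$ ($a = -13 + 53 = 40$)
$a 50 - 16 = 40 \cdot 50 - 16 = 2000 - 16 = 1984$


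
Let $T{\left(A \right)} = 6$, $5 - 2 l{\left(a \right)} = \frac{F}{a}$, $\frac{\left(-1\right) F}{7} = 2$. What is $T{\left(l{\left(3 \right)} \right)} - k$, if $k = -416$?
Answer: $422$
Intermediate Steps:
$F = -14$ ($F = \left(-7\right) 2 = -14$)
$l{\left(a \right)} = \frac{5}{2} + \frac{7}{a}$ ($l{\left(a \right)} = \frac{5}{2} - \frac{\left(-14\right) \frac{1}{a}}{2} = \frac{5}{2} + \frac{7}{a}$)
$T{\left(l{\left(3 \right)} \right)} - k = 6 - -416 = 6 + 416 = 422$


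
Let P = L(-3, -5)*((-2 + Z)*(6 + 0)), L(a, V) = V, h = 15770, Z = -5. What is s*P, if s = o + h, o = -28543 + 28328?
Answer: 3266550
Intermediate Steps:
o = -215
s = 15555 (s = -215 + 15770 = 15555)
P = 210 (P = -5*(-2 - 5)*(6 + 0) = -(-35)*6 = -5*(-42) = 210)
s*P = 15555*210 = 3266550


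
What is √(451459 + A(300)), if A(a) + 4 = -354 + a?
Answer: √451401 ≈ 671.86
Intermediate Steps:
A(a) = -358 + a (A(a) = -4 + (-354 + a) = -358 + a)
√(451459 + A(300)) = √(451459 + (-358 + 300)) = √(451459 - 58) = √451401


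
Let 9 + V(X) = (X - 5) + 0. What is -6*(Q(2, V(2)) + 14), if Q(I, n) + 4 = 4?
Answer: -84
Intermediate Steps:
V(X) = -14 + X (V(X) = -9 + ((X - 5) + 0) = -9 + ((-5 + X) + 0) = -9 + (-5 + X) = -14 + X)
Q(I, n) = 0 (Q(I, n) = -4 + 4 = 0)
-6*(Q(2, V(2)) + 14) = -6*(0 + 14) = -6*14 = -84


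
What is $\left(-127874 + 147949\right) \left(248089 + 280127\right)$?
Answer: $10603936200$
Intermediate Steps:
$\left(-127874 + 147949\right) \left(248089 + 280127\right) = 20075 \cdot 528216 = 10603936200$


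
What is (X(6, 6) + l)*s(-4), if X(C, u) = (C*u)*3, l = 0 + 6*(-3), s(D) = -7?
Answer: -630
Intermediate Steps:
l = -18 (l = 0 - 18 = -18)
X(C, u) = 3*C*u
(X(6, 6) + l)*s(-4) = (3*6*6 - 18)*(-7) = (108 - 18)*(-7) = 90*(-7) = -630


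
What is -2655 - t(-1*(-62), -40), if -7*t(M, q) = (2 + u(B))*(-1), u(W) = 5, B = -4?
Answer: -2656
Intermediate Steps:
t(M, q) = 1 (t(M, q) = -(2 + 5)*(-1)/7 = -(-1) = -1/7*(-7) = 1)
-2655 - t(-1*(-62), -40) = -2655 - 1*1 = -2655 - 1 = -2656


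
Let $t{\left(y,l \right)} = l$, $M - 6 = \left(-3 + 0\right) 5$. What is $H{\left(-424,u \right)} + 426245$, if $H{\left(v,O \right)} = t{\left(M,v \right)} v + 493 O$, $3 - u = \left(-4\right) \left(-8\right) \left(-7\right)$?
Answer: $717932$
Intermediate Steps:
$u = 227$ ($u = 3 - \left(-4\right) \left(-8\right) \left(-7\right) = 3 - 32 \left(-7\right) = 3 - -224 = 3 + 224 = 227$)
$M = -9$ ($M = 6 + \left(-3 + 0\right) 5 = 6 - 15 = -9$)
$H{\left(v,O \right)} = v^{2} + 493 O$ ($H{\left(v,O \right)} = v v + 493 O = v^{2} + 493 O$)
$H{\left(-424,u \right)} + 426245 = \left(\left(-424\right)^{2} + 493 \cdot 227\right) + 426245 = \left(179776 + 111911\right) + 426245 = 291687 + 426245 = 717932$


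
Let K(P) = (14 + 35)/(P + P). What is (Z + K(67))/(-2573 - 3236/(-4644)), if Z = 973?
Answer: -151430391/400183496 ≈ -0.37840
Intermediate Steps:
K(P) = 49/(2*P) (K(P) = 49/((2*P)) = 49*(1/(2*P)) = 49/(2*P))
(Z + K(67))/(-2573 - 3236/(-4644)) = (973 + (49/2)/67)/(-2573 - 3236/(-4644)) = (973 + (49/2)*(1/67))/(-2573 - 3236*(-1/4644)) = (973 + 49/134)/(-2573 + 809/1161) = 130431/(134*(-2986444/1161)) = (130431/134)*(-1161/2986444) = -151430391/400183496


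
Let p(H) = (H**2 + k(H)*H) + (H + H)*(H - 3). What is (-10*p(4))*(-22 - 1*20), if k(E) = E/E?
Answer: 11760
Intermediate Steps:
k(E) = 1
p(H) = H + H**2 + 2*H*(-3 + H) (p(H) = (H**2 + 1*H) + (H + H)*(H - 3) = (H**2 + H) + (2*H)*(-3 + H) = (H + H**2) + 2*H*(-3 + H) = H + H**2 + 2*H*(-3 + H))
(-10*p(4))*(-22 - 1*20) = (-40*(-5 + 3*4))*(-22 - 1*20) = (-40*(-5 + 12))*(-22 - 20) = -40*7*(-42) = -10*28*(-42) = -280*(-42) = 11760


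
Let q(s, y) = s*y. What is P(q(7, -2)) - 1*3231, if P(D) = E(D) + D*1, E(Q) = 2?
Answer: -3243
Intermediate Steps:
P(D) = 2 + D (P(D) = 2 + D*1 = 2 + D)
P(q(7, -2)) - 1*3231 = (2 + 7*(-2)) - 1*3231 = (2 - 14) - 3231 = -12 - 3231 = -3243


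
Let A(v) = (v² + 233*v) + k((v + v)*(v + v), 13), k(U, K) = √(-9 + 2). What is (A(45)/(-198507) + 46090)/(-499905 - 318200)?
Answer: -609945008/10826637949 + I*√7/162399569235 ≈ -0.056337 + 1.6292e-11*I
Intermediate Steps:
k(U, K) = I*√7 (k(U, K) = √(-7) = I*√7)
A(v) = v² + 233*v + I*√7 (A(v) = (v² + 233*v) + I*√7 = v² + 233*v + I*√7)
(A(45)/(-198507) + 46090)/(-499905 - 318200) = ((45² + 233*45 + I*√7)/(-198507) + 46090)/(-499905 - 318200) = ((2025 + 10485 + I*√7)*(-1/198507) + 46090)/(-818105) = ((12510 + I*√7)*(-1/198507) + 46090)*(-1/818105) = ((-4170/66169 - I*√7/198507) + 46090)*(-1/818105) = (3049725040/66169 - I*√7/198507)*(-1/818105) = -609945008/10826637949 + I*√7/162399569235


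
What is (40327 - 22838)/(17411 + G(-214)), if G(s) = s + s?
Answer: 17489/16983 ≈ 1.0298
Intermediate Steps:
G(s) = 2*s
(40327 - 22838)/(17411 + G(-214)) = (40327 - 22838)/(17411 + 2*(-214)) = 17489/(17411 - 428) = 17489/16983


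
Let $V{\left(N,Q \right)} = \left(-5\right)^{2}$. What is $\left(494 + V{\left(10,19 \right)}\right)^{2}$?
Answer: $269361$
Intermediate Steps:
$V{\left(N,Q \right)} = 25$
$\left(494 + V{\left(10,19 \right)}\right)^{2} = \left(494 + 25\right)^{2} = 519^{2} = 269361$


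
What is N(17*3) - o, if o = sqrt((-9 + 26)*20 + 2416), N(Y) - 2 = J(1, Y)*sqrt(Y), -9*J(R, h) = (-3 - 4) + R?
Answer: 2 - 2*sqrt(689) + 2*sqrt(51)/3 ≈ -45.737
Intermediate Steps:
J(R, h) = 7/9 - R/9 (J(R, h) = -((-3 - 4) + R)/9 = -(-7 + R)/9 = 7/9 - R/9)
N(Y) = 2 + 2*sqrt(Y)/3 (N(Y) = 2 + (7/9 - 1/9*1)*sqrt(Y) = 2 + (7/9 - 1/9)*sqrt(Y) = 2 + 2*sqrt(Y)/3)
o = 2*sqrt(689) (o = sqrt(17*20 + 2416) = sqrt(340 + 2416) = sqrt(2756) = 2*sqrt(689) ≈ 52.498)
N(17*3) - o = (2 + 2*sqrt(17*3)/3) - 2*sqrt(689) = (2 + 2*sqrt(51)/3) - 2*sqrt(689) = 2 - 2*sqrt(689) + 2*sqrt(51)/3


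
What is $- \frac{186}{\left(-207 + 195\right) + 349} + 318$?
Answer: $\frac{106980}{337} \approx 317.45$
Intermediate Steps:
$- \frac{186}{\left(-207 + 195\right) + 349} + 318 = - \frac{186}{-12 + 349} + 318 = - \frac{186}{337} + 318 = \frac{106980}{337}$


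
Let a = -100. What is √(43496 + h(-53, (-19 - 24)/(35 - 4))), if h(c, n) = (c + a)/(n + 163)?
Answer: √121303354130/1670 ≈ 208.55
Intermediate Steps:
h(c, n) = (-100 + c)/(163 + n) (h(c, n) = (c - 100)/(n + 163) = (-100 + c)/(163 + n))
√(43496 + h(-53, (-19 - 24)/(35 - 4))) = √(43496 + (-100 - 53)/(163 + (-19 - 24)/(35 - 4))) = √(43496 - 153/(163 - 43/31)) = √(43496 - 153/(5010/31)) = √(43496 + (31/5010)*(-153)) = √(43496 - 1581/1670) = √(72636739/1670) = √121303354130/1670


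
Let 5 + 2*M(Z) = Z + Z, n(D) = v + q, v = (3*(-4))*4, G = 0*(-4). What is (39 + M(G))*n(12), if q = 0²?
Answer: -1752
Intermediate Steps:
G = 0
v = -48 (v = -12*4 = -48)
q = 0
n(D) = -48 (n(D) = -48 + 0 = -48)
M(Z) = -5/2 + Z (M(Z) = -5/2 + (Z + Z)/2 = -5/2 + (2*Z)/2 = -5/2 + Z)
(39 + M(G))*n(12) = (39 + (-5/2 + 0))*(-48) = (39 - 5/2)*(-48) = (73/2)*(-48) = -1752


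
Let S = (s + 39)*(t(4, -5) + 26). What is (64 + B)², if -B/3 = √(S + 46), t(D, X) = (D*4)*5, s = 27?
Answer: 67474 - 384*√7042 ≈ 35250.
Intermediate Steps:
t(D, X) = 20*D (t(D, X) = (4*D)*5 = 20*D)
S = 6996 (S = (27 + 39)*(20*4 + 26) = 66*(80 + 26) = 66*106 = 6996)
B = -3*√7042 (B = -3*√(6996 + 46) = -3*√7042 ≈ -251.75)
(64 + B)² = (64 - 3*√7042)²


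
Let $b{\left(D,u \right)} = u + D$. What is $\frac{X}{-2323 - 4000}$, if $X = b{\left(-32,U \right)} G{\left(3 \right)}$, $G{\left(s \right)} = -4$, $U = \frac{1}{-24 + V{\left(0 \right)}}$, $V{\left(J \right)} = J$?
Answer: $- \frac{769}{37938} \approx -0.02027$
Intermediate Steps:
$U = - \frac{1}{24}$ ($U = \frac{1}{-24 + 0} = \frac{1}{-24} = - \frac{1}{24} \approx -0.041667$)
$b{\left(D,u \right)} = D + u$
$X = \frac{769}{6}$ ($X = \left(-32 - \frac{1}{24}\right) \left(-4\right) = \left(- \frac{769}{24}\right) \left(-4\right) = \frac{769}{6} \approx 128.17$)
$\frac{X}{-2323 - 4000} = \frac{769}{6 \left(-2323 - 4000\right)} = \frac{769}{6 \left(-6323\right)} = \frac{769}{6} \left(- \frac{1}{6323}\right) = - \frac{769}{37938}$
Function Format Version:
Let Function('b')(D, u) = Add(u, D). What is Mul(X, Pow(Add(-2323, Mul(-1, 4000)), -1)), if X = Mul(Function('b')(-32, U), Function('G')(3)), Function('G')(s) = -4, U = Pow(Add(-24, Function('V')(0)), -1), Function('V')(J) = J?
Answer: Rational(-769, 37938) ≈ -0.020270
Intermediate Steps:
U = Rational(-1, 24) (U = Pow(Add(-24, 0), -1) = Pow(-24, -1) = Rational(-1, 24) ≈ -0.041667)
Function('b')(D, u) = Add(D, u)
X = Rational(769, 6) (X = Mul(Add(-32, Rational(-1, 24)), -4) = Mul(Rational(-769, 24), -4) = Rational(769, 6) ≈ 128.17)
Mul(X, Pow(Add(-2323, Mul(-1, 4000)), -1)) = Mul(Rational(769, 6), Pow(Add(-2323, Mul(-1, 4000)), -1)) = Mul(Rational(769, 6), Pow(Add(-2323, -4000), -1)) = Mul(Rational(769, 6), Pow(-6323, -1)) = Mul(Rational(769, 6), Rational(-1, 6323)) = Rational(-769, 37938)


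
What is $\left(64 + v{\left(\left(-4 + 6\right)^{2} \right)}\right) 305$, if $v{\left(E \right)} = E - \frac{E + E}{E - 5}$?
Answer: $23180$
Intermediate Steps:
$v{\left(E \right)} = E - \frac{2 E}{-5 + E}$
$\left(64 + v{\left(\left(-4 + 6\right)^{2} \right)}\right) 305 = \left(64 + \frac{\left(-4 + 6\right)^{2} \left(-7 + \left(-4 + 6\right)^{2}\right)}{-5 + \left(-4 + 6\right)^{2}}\right) 305 = \left(64 + \frac{2^{2} \left(-7 + 2^{2}\right)}{-5 + 2^{2}}\right) 305 = \left(64 + \frac{4 \left(-7 + 4\right)}{-5 + 4}\right) 305 = \left(64 + 4 \frac{1}{-1} \left(-3\right)\right) 305 = \left(64 + 4 \left(-1\right) \left(-3\right)\right) 305 = \left(64 + 12\right) 305 = 76 \cdot 305 = 23180$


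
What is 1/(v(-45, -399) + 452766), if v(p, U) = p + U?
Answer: 1/452322 ≈ 2.2108e-6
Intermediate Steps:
v(p, U) = U + p
1/(v(-45, -399) + 452766) = 1/((-399 - 45) + 452766) = 1/(-444 + 452766) = 1/452322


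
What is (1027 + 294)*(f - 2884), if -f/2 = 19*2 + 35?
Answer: -4002630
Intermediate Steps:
f = -146 (f = -2*(19*2 + 35) = -2*(38 + 35) = -2*73 = -146)
(1027 + 294)*(f - 2884) = (1027 + 294)*(-146 - 2884) = 1321*(-3030) = -4002630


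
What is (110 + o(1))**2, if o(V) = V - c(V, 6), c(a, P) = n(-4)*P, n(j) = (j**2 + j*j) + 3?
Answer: 9801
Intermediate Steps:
n(j) = 3 + 2*j**2 (n(j) = (j**2 + j**2) + 3 = 2*j**2 + 3 = 3 + 2*j**2)
c(a, P) = 35*P (c(a, P) = (3 + 2*(-4)**2)*P = (3 + 2*16)*P = (3 + 32)*P = 35*P)
o(V) = -210 + V (o(V) = V - 35*6 = V - 1*210 = V - 210 = -210 + V)
(110 + o(1))**2 = (110 + (-210 + 1))**2 = (110 - 209)**2 = (-99)**2 = 9801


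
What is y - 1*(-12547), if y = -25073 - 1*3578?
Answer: -16104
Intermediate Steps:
y = -28651 (y = -25073 - 3578 = -28651)
y - 1*(-12547) = -28651 - 1*(-12547) = -28651 + 12547 = -16104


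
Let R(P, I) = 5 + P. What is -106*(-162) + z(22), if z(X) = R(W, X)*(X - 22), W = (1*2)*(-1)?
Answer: 17172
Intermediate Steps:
W = -2 (W = 2*(-1) = -2)
z(X) = -66 + 3*X (z(X) = (5 - 2)*(X - 22) = 3*(-22 + X) = -66 + 3*X)
-106*(-162) + z(22) = -106*(-162) + (-66 + 3*22) = 17172 + (-66 + 66) = 17172 + 0 = 17172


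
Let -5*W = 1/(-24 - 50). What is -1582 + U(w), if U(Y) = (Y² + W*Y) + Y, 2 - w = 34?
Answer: -109166/185 ≈ -590.09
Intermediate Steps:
w = -32 (w = 2 - 1*34 = 2 - 34 = -32)
W = 1/370 (W = -1/(5*(-24 - 50)) = -⅕/(-74) = -⅕*(-1/74) = 1/370 ≈ 0.0027027)
U(Y) = Y² + 371*Y/370 (U(Y) = (Y² + Y/370) + Y = Y² + 371*Y/370)
-1582 + U(w) = -1582 + (1/370)*(-32)*(371 + 370*(-32)) = -1582 + (1/370)*(-32)*(371 - 11840) = -1582 + (1/370)*(-32)*(-11469) = -1582 + 183504/185 = -109166/185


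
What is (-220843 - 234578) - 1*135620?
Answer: -591041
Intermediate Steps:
(-220843 - 234578) - 1*135620 = -455421 - 135620 = -591041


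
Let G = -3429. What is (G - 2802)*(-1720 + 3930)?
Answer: -13770510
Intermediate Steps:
(G - 2802)*(-1720 + 3930) = (-3429 - 2802)*(-1720 + 3930) = -6231*2210 = -13770510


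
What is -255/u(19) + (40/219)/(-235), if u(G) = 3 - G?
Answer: 2624587/164688 ≈ 15.937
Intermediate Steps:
-255/u(19) + (40/219)/(-235) = -255/(3 - 1*19) + (40/219)/(-235) = -255/(3 - 19) + (40*(1/219))*(-1/235) = -255/(-16) + (40/219)*(-1/235) = -255*(-1/16) - 8/10293 = 255/16 - 8/10293 = 2624587/164688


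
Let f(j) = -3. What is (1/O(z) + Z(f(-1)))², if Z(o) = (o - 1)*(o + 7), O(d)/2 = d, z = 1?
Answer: 961/4 ≈ 240.25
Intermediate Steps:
O(d) = 2*d
Z(o) = (-1 + o)*(7 + o)
(1/O(z) + Z(f(-1)))² = (1/(2*1) + (-7 + (-3)² + 6*(-3)))² = (1/2 + (-7 + 9 - 18))² = (½ - 16)² = (-31/2)² = 961/4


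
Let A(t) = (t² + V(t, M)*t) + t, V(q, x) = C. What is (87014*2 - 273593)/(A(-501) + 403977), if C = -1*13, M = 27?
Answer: -19913/132198 ≈ -0.15063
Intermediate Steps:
C = -13
V(q, x) = -13
A(t) = t² - 12*t (A(t) = (t² - 13*t) + t = t² - 12*t)
(87014*2 - 273593)/(A(-501) + 403977) = (87014*2 - 273593)/(-501*(-12 - 501) + 403977) = (174028 - 273593)/(-501*(-513) + 403977) = -99565/(257013 + 403977) = -99565/660990 = -99565*1/660990 = -19913/132198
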